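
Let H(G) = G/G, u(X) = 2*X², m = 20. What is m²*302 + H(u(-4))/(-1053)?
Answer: 127202399/1053 ≈ 1.2080e+5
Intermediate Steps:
H(G) = 1
m²*302 + H(u(-4))/(-1053) = 20²*302 + 1/(-1053) = 400*302 + 1*(-1/1053) = 120800 - 1/1053 = 127202399/1053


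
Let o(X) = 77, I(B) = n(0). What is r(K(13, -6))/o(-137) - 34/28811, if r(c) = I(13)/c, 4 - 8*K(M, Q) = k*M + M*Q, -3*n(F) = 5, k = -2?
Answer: -500168/179694207 ≈ -0.0027834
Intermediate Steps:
n(F) = -5/3 (n(F) = -⅓*5 = -5/3)
I(B) = -5/3
K(M, Q) = ½ + M/4 - M*Q/8 (K(M, Q) = ½ - (-2*M + M*Q)/8 = ½ + (M/4 - M*Q/8) = ½ + M/4 - M*Q/8)
r(c) = -5/(3*c)
r(K(13, -6))/o(-137) - 34/28811 = -5/(3*(½ + (¼)*13 - ⅛*13*(-6)))/77 - 34/28811 = -5/(3*(½ + 13/4 + 39/4))*(1/77) - 34*1/28811 = -5/(3*27/2)*(1/77) - 34/28811 = -5/3*2/27*(1/77) - 34/28811 = -10/81*1/77 - 34/28811 = -10/6237 - 34/28811 = -500168/179694207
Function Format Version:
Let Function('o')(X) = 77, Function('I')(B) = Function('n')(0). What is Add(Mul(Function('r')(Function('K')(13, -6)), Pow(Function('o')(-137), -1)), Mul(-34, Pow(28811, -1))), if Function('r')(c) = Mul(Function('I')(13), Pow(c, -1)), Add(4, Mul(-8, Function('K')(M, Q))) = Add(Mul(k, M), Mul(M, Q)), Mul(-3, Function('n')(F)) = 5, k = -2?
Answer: Rational(-500168, 179694207) ≈ -0.0027834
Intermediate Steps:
Function('n')(F) = Rational(-5, 3) (Function('n')(F) = Mul(Rational(-1, 3), 5) = Rational(-5, 3))
Function('I')(B) = Rational(-5, 3)
Function('K')(M, Q) = Add(Rational(1, 2), Mul(Rational(1, 4), M), Mul(Rational(-1, 8), M, Q)) (Function('K')(M, Q) = Add(Rational(1, 2), Mul(Rational(-1, 8), Add(Mul(-2, M), Mul(M, Q)))) = Add(Rational(1, 2), Add(Mul(Rational(1, 4), M), Mul(Rational(-1, 8), M, Q))) = Add(Rational(1, 2), Mul(Rational(1, 4), M), Mul(Rational(-1, 8), M, Q)))
Function('r')(c) = Mul(Rational(-5, 3), Pow(c, -1))
Add(Mul(Function('r')(Function('K')(13, -6)), Pow(Function('o')(-137), -1)), Mul(-34, Pow(28811, -1))) = Add(Mul(Mul(Rational(-5, 3), Pow(Add(Rational(1, 2), Mul(Rational(1, 4), 13), Mul(Rational(-1, 8), 13, -6)), -1)), Pow(77, -1)), Mul(-34, Pow(28811, -1))) = Add(Mul(Mul(Rational(-5, 3), Pow(Add(Rational(1, 2), Rational(13, 4), Rational(39, 4)), -1)), Rational(1, 77)), Mul(-34, Rational(1, 28811))) = Add(Mul(Mul(Rational(-5, 3), Pow(Rational(27, 2), -1)), Rational(1, 77)), Rational(-34, 28811)) = Add(Mul(Mul(Rational(-5, 3), Rational(2, 27)), Rational(1, 77)), Rational(-34, 28811)) = Add(Mul(Rational(-10, 81), Rational(1, 77)), Rational(-34, 28811)) = Add(Rational(-10, 6237), Rational(-34, 28811)) = Rational(-500168, 179694207)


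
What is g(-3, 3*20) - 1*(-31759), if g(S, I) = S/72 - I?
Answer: 760775/24 ≈ 31699.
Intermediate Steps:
g(S, I) = -I + S/72 (g(S, I) = S*(1/72) - I = S/72 - I = -I + S/72)
g(-3, 3*20) - 1*(-31759) = (-3*20 + (1/72)*(-3)) - 1*(-31759) = (-1*60 - 1/24) + 31759 = (-60 - 1/24) + 31759 = -1441/24 + 31759 = 760775/24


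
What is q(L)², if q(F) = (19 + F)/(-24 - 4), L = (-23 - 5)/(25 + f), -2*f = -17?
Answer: 1481089/3519376 ≈ 0.42084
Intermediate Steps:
f = 17/2 (f = -½*(-17) = 17/2 ≈ 8.5000)
L = -56/67 (L = (-23 - 5)/(25 + 17/2) = -28/67/2 = -28*2/67 = -56/67 ≈ -0.83582)
q(F) = -19/28 - F/28 (q(F) = (19 + F)/(-28) = (19 + F)*(-1/28) = -19/28 - F/28)
q(L)² = (-19/28 - 1/28*(-56/67))² = (-19/28 + 2/67)² = (-1217/1876)² = 1481089/3519376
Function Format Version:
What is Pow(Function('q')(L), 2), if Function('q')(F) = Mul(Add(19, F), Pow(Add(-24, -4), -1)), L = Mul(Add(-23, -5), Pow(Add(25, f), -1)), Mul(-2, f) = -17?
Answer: Rational(1481089, 3519376) ≈ 0.42084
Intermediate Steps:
f = Rational(17, 2) (f = Mul(Rational(-1, 2), -17) = Rational(17, 2) ≈ 8.5000)
L = Rational(-56, 67) (L = Mul(Add(-23, -5), Pow(Add(25, Rational(17, 2)), -1)) = Mul(-28, Pow(Rational(67, 2), -1)) = Mul(-28, Rational(2, 67)) = Rational(-56, 67) ≈ -0.83582)
Function('q')(F) = Add(Rational(-19, 28), Mul(Rational(-1, 28), F)) (Function('q')(F) = Mul(Add(19, F), Pow(-28, -1)) = Mul(Add(19, F), Rational(-1, 28)) = Add(Rational(-19, 28), Mul(Rational(-1, 28), F)))
Pow(Function('q')(L), 2) = Pow(Add(Rational(-19, 28), Mul(Rational(-1, 28), Rational(-56, 67))), 2) = Pow(Add(Rational(-19, 28), Rational(2, 67)), 2) = Pow(Rational(-1217, 1876), 2) = Rational(1481089, 3519376)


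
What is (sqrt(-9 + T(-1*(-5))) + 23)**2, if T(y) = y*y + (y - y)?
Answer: 729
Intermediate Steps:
T(y) = y**2 (T(y) = y**2 + 0 = y**2)
(sqrt(-9 + T(-1*(-5))) + 23)**2 = (sqrt(-9 + (-1*(-5))**2) + 23)**2 = (sqrt(-9 + 5**2) + 23)**2 = (sqrt(-9 + 25) + 23)**2 = (sqrt(16) + 23)**2 = (4 + 23)**2 = 27**2 = 729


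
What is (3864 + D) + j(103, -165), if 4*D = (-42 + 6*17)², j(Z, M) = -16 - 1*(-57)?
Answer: 4805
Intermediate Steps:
j(Z, M) = 41 (j(Z, M) = -16 + 57 = 41)
D = 900 (D = (-42 + 6*17)²/4 = (-42 + 102)²/4 = (¼)*60² = (¼)*3600 = 900)
(3864 + D) + j(103, -165) = (3864 + 900) + 41 = 4764 + 41 = 4805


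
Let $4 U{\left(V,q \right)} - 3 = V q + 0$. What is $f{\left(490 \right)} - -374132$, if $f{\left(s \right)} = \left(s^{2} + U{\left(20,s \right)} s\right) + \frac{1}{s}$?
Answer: $\frac{444699378}{245} \approx 1.8151 \cdot 10^{6}$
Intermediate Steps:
$U{\left(V,q \right)} = \frac{3}{4} + \frac{V q}{4}$ ($U{\left(V,q \right)} = \frac{3}{4} + \frac{V q + 0}{4} = \frac{3}{4} + \frac{V q}{4}$)
$f{\left(s \right)} = \frac{1}{s} + s^{2} + s \left(\frac{3}{4} + 5 s\right)$ ($f{\left(s \right)} = \left(s^{2} + \left(\frac{3}{4} + \frac{1}{4} \cdot 20 s\right) s\right) + \frac{1}{s} = \left(s^{2} + \left(\frac{3}{4} + 5 s\right) s\right) + \frac{1}{s} = \left(s^{2} + s \left(\frac{3}{4} + 5 s\right)\right) + \frac{1}{s} = \frac{1}{s} + s^{2} + s \left(\frac{3}{4} + 5 s\right)$)
$f{\left(490 \right)} - -374132 = \frac{1 + \frac{490^{2} \left(3 + 24 \cdot 490\right)}{4}}{490} - -374132 = \frac{1 + \frac{1}{4} \cdot 240100 \left(3 + 11760\right)}{490} + 374132 = \frac{1 + \frac{1}{4} \cdot 240100 \cdot 11763}{490} + 374132 = \frac{1 + 706074075}{490} + 374132 = \frac{1}{490} \cdot 706074076 + 374132 = \frac{353037038}{245} + 374132 = \frac{444699378}{245}$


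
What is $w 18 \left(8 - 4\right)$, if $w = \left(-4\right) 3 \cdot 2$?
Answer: $-1728$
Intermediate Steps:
$w = -24$ ($w = \left(-12\right) 2 = -24$)
$w 18 \left(8 - 4\right) = \left(-24\right) 18 \left(8 - 4\right) = - 432 \left(8 - 4\right) = \left(-432\right) 4 = -1728$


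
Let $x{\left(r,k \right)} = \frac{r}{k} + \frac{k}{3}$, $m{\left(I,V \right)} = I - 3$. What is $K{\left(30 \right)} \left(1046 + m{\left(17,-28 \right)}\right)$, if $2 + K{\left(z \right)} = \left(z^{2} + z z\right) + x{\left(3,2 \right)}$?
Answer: $\frac{5724530}{3} \approx 1.9082 \cdot 10^{6}$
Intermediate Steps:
$m{\left(I,V \right)} = -3 + I$
$x{\left(r,k \right)} = \frac{k}{3} + \frac{r}{k}$ ($x{\left(r,k \right)} = \frac{r}{k} + k \frac{1}{3} = \frac{r}{k} + \frac{k}{3} = \frac{k}{3} + \frac{r}{k}$)
$K{\left(z \right)} = \frac{1}{6} + 2 z^{2}$ ($K{\left(z \right)} = -2 + \left(\left(z^{2} + z z\right) + \left(\frac{1}{3} \cdot 2 + \frac{3}{2}\right)\right) = -2 + \left(\left(z^{2} + z^{2}\right) + \left(\frac{2}{3} + 3 \cdot \frac{1}{2}\right)\right) = -2 + \left(2 z^{2} + \left(\frac{2}{3} + \frac{3}{2}\right)\right) = -2 + \left(2 z^{2} + \frac{13}{6}\right) = -2 + \left(\frac{13}{6} + 2 z^{2}\right) = \frac{1}{6} + 2 z^{2}$)
$K{\left(30 \right)} \left(1046 + m{\left(17,-28 \right)}\right) = \left(\frac{1}{6} + 2 \cdot 30^{2}\right) \left(1046 + \left(-3 + 17\right)\right) = \left(\frac{1}{6} + 2 \cdot 900\right) \left(1046 + 14\right) = \left(\frac{1}{6} + 1800\right) 1060 = \frac{10801}{6} \cdot 1060 = \frac{5724530}{3}$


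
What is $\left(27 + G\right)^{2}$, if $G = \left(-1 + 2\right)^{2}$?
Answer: $784$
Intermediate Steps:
$G = 1$ ($G = 1^{2} = 1$)
$\left(27 + G\right)^{2} = \left(27 + 1\right)^{2} = 28^{2} = 784$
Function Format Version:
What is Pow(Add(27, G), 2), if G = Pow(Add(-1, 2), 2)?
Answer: 784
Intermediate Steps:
G = 1 (G = Pow(1, 2) = 1)
Pow(Add(27, G), 2) = Pow(Add(27, 1), 2) = Pow(28, 2) = 784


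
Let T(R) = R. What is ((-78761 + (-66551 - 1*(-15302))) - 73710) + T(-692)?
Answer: -204412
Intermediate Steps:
((-78761 + (-66551 - 1*(-15302))) - 73710) + T(-692) = ((-78761 + (-66551 - 1*(-15302))) - 73710) - 692 = ((-78761 + (-66551 + 15302)) - 73710) - 692 = ((-78761 - 51249) - 73710) - 692 = (-130010 - 73710) - 692 = -203720 - 692 = -204412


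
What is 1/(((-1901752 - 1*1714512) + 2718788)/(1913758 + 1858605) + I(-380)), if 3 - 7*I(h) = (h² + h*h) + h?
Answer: -3772363/155431414529 ≈ -2.4270e-5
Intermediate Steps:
I(h) = 3/7 - 2*h²/7 - h/7 (I(h) = 3/7 - ((h² + h*h) + h)/7 = 3/7 - ((h² + h²) + h)/7 = 3/7 - (2*h² + h)/7 = 3/7 - (h + 2*h²)/7 = 3/7 + (-2*h²/7 - h/7) = 3/7 - 2*h²/7 - h/7)
1/(((-1901752 - 1*1714512) + 2718788)/(1913758 + 1858605) + I(-380)) = 1/(((-1901752 - 1*1714512) + 2718788)/(1913758 + 1858605) + (3/7 - 2/7*(-380)² - ⅐*(-380))) = 1/(((-1901752 - 1714512) + 2718788)/3772363 + (3/7 - 2/7*144400 + 380/7)) = 1/((-3616264 + 2718788)*(1/3772363) + (3/7 - 288800/7 + 380/7)) = 1/(-897476*1/3772363 - 288417/7) = 1/(-897476/3772363 - 288417/7) = 1/(-155431414529/3772363) = -3772363/155431414529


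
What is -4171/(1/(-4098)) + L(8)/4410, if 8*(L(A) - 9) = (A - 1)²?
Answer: 603032502361/35280 ≈ 1.7093e+7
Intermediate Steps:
L(A) = 9 + (-1 + A)²/8 (L(A) = 9 + (A - 1)²/8 = 9 + (-1 + A)²/8)
-4171/(1/(-4098)) + L(8)/4410 = -4171/(1/(-4098)) + (9 + (-1 + 8)²/8)/4410 = -4171/(-1/4098) + (9 + (⅛)*7²)*(1/4410) = -4171*(-4098) + (9 + (⅛)*49)*(1/4410) = 17092758 + (9 + 49/8)*(1/4410) = 17092758 + (121/8)*(1/4410) = 17092758 + 121/35280 = 603032502361/35280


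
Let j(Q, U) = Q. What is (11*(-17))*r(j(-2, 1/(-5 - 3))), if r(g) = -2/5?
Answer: 374/5 ≈ 74.800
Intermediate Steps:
r(g) = -⅖ (r(g) = -2*⅕ = -⅖)
(11*(-17))*r(j(-2, 1/(-5 - 3))) = (11*(-17))*(-⅖) = -187*(-⅖) = 374/5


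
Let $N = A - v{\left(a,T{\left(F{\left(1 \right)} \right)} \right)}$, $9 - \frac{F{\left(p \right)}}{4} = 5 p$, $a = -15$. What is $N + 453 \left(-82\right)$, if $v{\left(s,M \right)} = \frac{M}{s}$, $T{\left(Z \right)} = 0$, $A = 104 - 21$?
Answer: $-37063$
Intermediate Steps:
$F{\left(p \right)} = 36 - 20 p$ ($F{\left(p \right)} = 36 - 4 \cdot 5 p = 36 - 20 p$)
$A = 83$ ($A = 104 - 21 = 83$)
$N = 83$ ($N = 83 - \frac{0}{-15} = 83 - 0 \left(- \frac{1}{15}\right) = 83 - 0 = 83 + 0 = 83$)
$N + 453 \left(-82\right) = 83 + 453 \left(-82\right) = 83 - 37146 = -37063$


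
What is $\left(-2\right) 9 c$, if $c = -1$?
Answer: $18$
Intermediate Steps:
$\left(-2\right) 9 c = \left(-2\right) 9 \left(-1\right) = \left(-18\right) \left(-1\right) = 18$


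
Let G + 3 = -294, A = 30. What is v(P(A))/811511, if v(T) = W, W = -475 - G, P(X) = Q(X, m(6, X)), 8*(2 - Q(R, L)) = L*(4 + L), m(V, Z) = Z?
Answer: -178/811511 ≈ -0.00021934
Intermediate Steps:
G = -297 (G = -3 - 294 = -297)
Q(R, L) = 2 - L*(4 + L)/8
P(X) = 2 - X/2 - X²/8
W = -178 (W = -475 - 1*(-297) = -475 + 297 = -178)
v(T) = -178
v(P(A))/811511 = -178/811511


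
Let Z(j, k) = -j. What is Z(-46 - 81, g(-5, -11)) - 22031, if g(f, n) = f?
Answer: -21904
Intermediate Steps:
Z(-46 - 81, g(-5, -11)) - 22031 = -(-46 - 81) - 22031 = -1*(-127) - 22031 = 127 - 22031 = -21904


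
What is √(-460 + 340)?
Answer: 2*I*√30 ≈ 10.954*I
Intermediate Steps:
√(-460 + 340) = √(-120) = 2*I*√30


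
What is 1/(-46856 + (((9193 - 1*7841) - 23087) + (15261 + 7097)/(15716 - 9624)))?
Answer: -3046/208917007 ≈ -1.4580e-5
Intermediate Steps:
1/(-46856 + (((9193 - 1*7841) - 23087) + (15261 + 7097)/(15716 - 9624))) = 1/(-46856 + (((9193 - 7841) - 23087) + 22358/6092)) = 1/(-46856 + ((1352 - 23087) + 22358*(1/6092))) = 1/(-46856 + (-21735 + 11179/3046)) = 1/(-46856 - 66193631/3046) = 1/(-208917007/3046) = -3046/208917007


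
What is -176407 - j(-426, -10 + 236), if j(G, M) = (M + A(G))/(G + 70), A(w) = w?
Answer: -15700273/89 ≈ -1.7641e+5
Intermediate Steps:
j(G, M) = (G + M)/(70 + G) (j(G, M) = (M + G)/(G + 70) = (G + M)/(70 + G))
-176407 - j(-426, -10 + 236) = -176407 - (-426 + (-10 + 236))/(70 - 426) = -176407 - (-426 + 226)/(-356) = -176407 - (-1)*(-200)/356 = -176407 - 1*50/89 = -176407 - 50/89 = -15700273/89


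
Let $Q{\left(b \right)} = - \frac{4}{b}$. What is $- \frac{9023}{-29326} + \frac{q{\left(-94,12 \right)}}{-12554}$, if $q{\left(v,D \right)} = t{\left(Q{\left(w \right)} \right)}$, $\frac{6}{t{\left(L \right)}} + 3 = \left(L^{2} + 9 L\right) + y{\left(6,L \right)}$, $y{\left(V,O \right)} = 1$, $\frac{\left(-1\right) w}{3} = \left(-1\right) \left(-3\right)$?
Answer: $\frac{2518581455}{8191528939} \approx 0.30746$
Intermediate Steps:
$w = -9$ ($w = - 3 \left(\left(-1\right) \left(-3\right)\right) = \left(-3\right) 3 = -9$)
$t{\left(L \right)} = \frac{6}{-2 + L^{2} + 9 L}$ ($t{\left(L \right)} = \frac{6}{-3 + \left(\left(L^{2} + 9 L\right) + 1\right)} = \frac{6}{-3 + \left(1 + L^{2} + 9 L\right)} = \frac{6}{-2 + L^{2} + 9 L}$)
$q{\left(v,D \right)} = \frac{243}{89}$ ($q{\left(v,D \right)} = \frac{6}{-2 + \left(- \frac{4}{-9}\right)^{2} + 9 \left(- \frac{4}{-9}\right)} = \frac{6}{-2 + \left(\left(-4\right) \left(- \frac{1}{9}\right)\right)^{2} + 9 \left(\left(-4\right) \left(- \frac{1}{9}\right)\right)} = \frac{6}{-2 + \left(\frac{4}{9}\right)^{2} + 9 \cdot \frac{4}{9}} = \frac{6}{-2 + \frac{16}{81} + 4} = \frac{6}{\frac{178}{81}} = 6 \cdot \frac{81}{178} = \frac{243}{89}$)
$- \frac{9023}{-29326} + \frac{q{\left(-94,12 \right)}}{-12554} = - \frac{9023}{-29326} + \frac{243}{89 \left(-12554\right)} = \left(-9023\right) \left(- \frac{1}{29326}\right) + \frac{243}{89} \left(- \frac{1}{12554}\right) = \frac{9023}{29326} - \frac{243}{1117306} = \frac{2518581455}{8191528939}$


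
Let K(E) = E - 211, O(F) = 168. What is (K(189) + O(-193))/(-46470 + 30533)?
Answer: -146/15937 ≈ -0.0091611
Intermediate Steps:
K(E) = -211 + E
(K(189) + O(-193))/(-46470 + 30533) = ((-211 + 189) + 168)/(-46470 + 30533) = (-22 + 168)/(-15937) = 146*(-1/15937) = -146/15937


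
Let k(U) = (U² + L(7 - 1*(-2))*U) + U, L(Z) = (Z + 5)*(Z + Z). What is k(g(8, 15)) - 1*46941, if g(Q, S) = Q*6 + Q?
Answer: -29637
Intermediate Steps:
g(Q, S) = 7*Q (g(Q, S) = 6*Q + Q = 7*Q)
L(Z) = 2*Z*(5 + Z) (L(Z) = (5 + Z)*(2*Z) = 2*Z*(5 + Z))
k(U) = U² + 253*U (k(U) = (U² + (2*(7 - 1*(-2))*(5 + (7 - 1*(-2))))*U) + U = (U² + (2*(7 + 2)*(5 + (7 + 2)))*U) + U = (U² + (2*9*(5 + 9))*U) + U = (U² + (2*9*14)*U) + U = (U² + 252*U) + U = U² + 253*U)
k(g(8, 15)) - 1*46941 = (7*8)*(253 + 7*8) - 1*46941 = 56*(253 + 56) - 46941 = 56*309 - 46941 = 17304 - 46941 = -29637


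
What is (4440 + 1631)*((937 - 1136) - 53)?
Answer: -1529892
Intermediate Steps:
(4440 + 1631)*((937 - 1136) - 53) = 6071*(-199 - 53) = 6071*(-252) = -1529892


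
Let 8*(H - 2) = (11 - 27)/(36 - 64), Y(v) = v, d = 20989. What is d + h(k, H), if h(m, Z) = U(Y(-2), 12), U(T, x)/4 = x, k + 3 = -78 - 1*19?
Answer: 21037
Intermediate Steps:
k = -100 (k = -3 + (-78 - 1*19) = -3 + (-78 - 19) = -3 - 97 = -100)
H = 29/14 (H = 2 + ((11 - 27)/(36 - 64))/8 = 2 + (-16/(-28))/8 = 2 + (-16*(-1/28))/8 = 2 + (1/8)*(4/7) = 2 + 1/14 = 29/14 ≈ 2.0714)
U(T, x) = 4*x
h(m, Z) = 48 (h(m, Z) = 4*12 = 48)
d + h(k, H) = 20989 + 48 = 21037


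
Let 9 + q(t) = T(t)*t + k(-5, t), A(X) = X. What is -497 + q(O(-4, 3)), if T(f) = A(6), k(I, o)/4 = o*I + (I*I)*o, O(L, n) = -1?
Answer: -592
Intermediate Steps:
k(I, o) = 4*I*o + 4*o*I² (k(I, o) = 4*(o*I + (I*I)*o) = 4*(I*o + I²*o) = 4*(I*o + o*I²) = 4*I*o + 4*o*I²)
T(f) = 6
q(t) = -9 + 86*t (q(t) = -9 + (6*t + 4*(-5)*t*(1 - 5)) = -9 + (6*t + 4*(-5)*t*(-4)) = -9 + (6*t + 80*t) = -9 + 86*t)
-497 + q(O(-4, 3)) = -497 + (-9 + 86*(-1)) = -497 + (-9 - 86) = -497 - 95 = -592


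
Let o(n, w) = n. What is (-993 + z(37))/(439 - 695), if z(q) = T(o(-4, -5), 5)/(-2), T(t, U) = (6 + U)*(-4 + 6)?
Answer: 251/64 ≈ 3.9219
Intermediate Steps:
T(t, U) = 12 + 2*U (T(t, U) = (6 + U)*2 = 12 + 2*U)
z(q) = -11 (z(q) = (12 + 2*5)/(-2) = (12 + 10)*(-½) = 22*(-½) = -11)
(-993 + z(37))/(439 - 695) = (-993 - 11)/(439 - 695) = -1004/(-256) = -1004*(-1/256) = 251/64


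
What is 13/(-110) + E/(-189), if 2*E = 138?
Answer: -3349/6930 ≈ -0.48326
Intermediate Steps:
E = 69 (E = (½)*138 = 69)
13/(-110) + E/(-189) = 13/(-110) + 69/(-189) = 13*(-1/110) + 69*(-1/189) = -13/110 - 23/63 = -3349/6930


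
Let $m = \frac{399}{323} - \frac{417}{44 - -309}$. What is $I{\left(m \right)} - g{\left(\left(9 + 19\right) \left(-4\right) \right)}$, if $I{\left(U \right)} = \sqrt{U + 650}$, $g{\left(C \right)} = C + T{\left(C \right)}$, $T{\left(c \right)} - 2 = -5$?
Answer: $115 + \frac{\sqrt{23409744974}}{6001} \approx 140.5$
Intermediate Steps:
$T{\left(c \right)} = -3$ ($T{\left(c \right)} = 2 - 5 = -3$)
$g{\left(C \right)} = -3 + C$ ($g{\left(C \right)} = C - 3 = -3 + C$)
$m = \frac{324}{6001}$ ($m = 399 \cdot \frac{1}{323} - \frac{417}{44 + 309} = \frac{21}{17} - \frac{417}{353} = \frac{324}{6001} \approx 0.053991$)
$I{\left(U \right)} = \sqrt{650 + U}$
$I{\left(m \right)} - g{\left(\left(9 + 19\right) \left(-4\right) \right)} = \sqrt{650 + \frac{324}{6001}} - \left(-3 + \left(9 + 19\right) \left(-4\right)\right) = \sqrt{\frac{3900974}{6001}} - \left(-3 + 28 \left(-4\right)\right) = \frac{\sqrt{23409744974}}{6001} - \left(-3 - 112\right) = \frac{\sqrt{23409744974}}{6001} - -115 = \frac{\sqrt{23409744974}}{6001} + 115 = 115 + \frac{\sqrt{23409744974}}{6001}$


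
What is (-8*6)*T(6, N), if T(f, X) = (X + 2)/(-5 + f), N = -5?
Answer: 144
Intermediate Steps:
T(f, X) = (2 + X)/(-5 + f)
(-8*6)*T(6, N) = (-8*6)*((2 - 5)/(-5 + 6)) = -48*(-3)/1 = -48*(-3) = 144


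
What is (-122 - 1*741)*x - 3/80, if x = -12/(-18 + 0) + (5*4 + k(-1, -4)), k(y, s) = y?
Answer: -4073369/240 ≈ -16972.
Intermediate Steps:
x = 59/3 (x = -12/(-18 + 0) + (5*4 - 1) = -12/(-18) + (20 - 1) = -1/18*(-12) + 19 = ⅔ + 19 = 59/3 ≈ 19.667)
(-122 - 1*741)*x - 3/80 = (-122 - 1*741)*(59/3) - 3/80 = (-122 - 741)*(59/3) + (1/80)*(-3) = -863*59/3 - 3/80 = -50917/3 - 3/80 = -4073369/240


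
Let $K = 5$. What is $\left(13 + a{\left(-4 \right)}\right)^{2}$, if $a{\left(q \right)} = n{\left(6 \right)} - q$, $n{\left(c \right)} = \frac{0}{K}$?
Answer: $289$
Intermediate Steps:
$n{\left(c \right)} = 0$ ($n{\left(c \right)} = \frac{0}{5} = 0 \cdot \frac{1}{5} = 0$)
$a{\left(q \right)} = - q$ ($a{\left(q \right)} = 0 - q = - q$)
$\left(13 + a{\left(-4 \right)}\right)^{2} = \left(13 - -4\right)^{2} = \left(13 + 4\right)^{2} = 17^{2} = 289$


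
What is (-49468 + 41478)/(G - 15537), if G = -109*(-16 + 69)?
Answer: 3995/10657 ≈ 0.37487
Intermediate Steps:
G = -5777 (G = -109*53 = -5777)
(-49468 + 41478)/(G - 15537) = (-49468 + 41478)/(-5777 - 15537) = -7990/(-21314) = -7990*(-1/21314) = 3995/10657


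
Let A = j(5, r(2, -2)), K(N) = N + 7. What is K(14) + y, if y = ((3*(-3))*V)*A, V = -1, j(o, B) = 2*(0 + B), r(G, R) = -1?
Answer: 3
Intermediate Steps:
j(o, B) = 2*B
K(N) = 7 + N
A = -2 (A = 2*(-1) = -2)
y = -18 (y = ((3*(-3))*(-1))*(-2) = -9*(-1)*(-2) = 9*(-2) = -18)
K(14) + y = (7 + 14) - 18 = 21 - 18 = 3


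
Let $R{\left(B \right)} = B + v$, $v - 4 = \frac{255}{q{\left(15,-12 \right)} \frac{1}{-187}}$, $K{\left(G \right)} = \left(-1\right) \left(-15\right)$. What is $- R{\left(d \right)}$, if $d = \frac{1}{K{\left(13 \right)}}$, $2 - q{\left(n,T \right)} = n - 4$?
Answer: $- \frac{26512}{5} \approx -5302.4$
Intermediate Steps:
$K{\left(G \right)} = 15$
$q{\left(n,T \right)} = 6 - n$ ($q{\left(n,T \right)} = 2 - \left(n - 4\right) = 2 - \left(-4 + n\right) = 6 - n$)
$d = \frac{1}{15} \approx 0.066667$
$v = \frac{15907}{3}$ ($v = 4 + \frac{255}{\left(6 - 15\right) \frac{1}{-187}} = 4 + \frac{255}{\left(6 - 15\right) \left(- \frac{1}{187}\right)} = 4 + \frac{255}{\left(-9\right) \left(- \frac{1}{187}\right)} = 4 + \frac{255}{\frac{9}{187}} = 4 + 255 \cdot \frac{187}{9} = 4 + \frac{15895}{3} = \frac{15907}{3} \approx 5302.3$)
$R{\left(B \right)} = \frac{15907}{3} + B$ ($R{\left(B \right)} = B + \frac{15907}{3} = \frac{15907}{3} + B$)
$- R{\left(d \right)} = - (\frac{15907}{3} + \frac{1}{15}) = \left(-1\right) \frac{26512}{5} = - \frac{26512}{5}$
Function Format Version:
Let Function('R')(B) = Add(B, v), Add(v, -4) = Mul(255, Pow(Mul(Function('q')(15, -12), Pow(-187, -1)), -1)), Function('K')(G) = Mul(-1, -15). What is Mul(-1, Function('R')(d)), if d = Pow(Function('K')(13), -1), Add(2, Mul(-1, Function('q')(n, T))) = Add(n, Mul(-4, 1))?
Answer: Rational(-26512, 5) ≈ -5302.4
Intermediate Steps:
Function('K')(G) = 15
Function('q')(n, T) = Add(6, Mul(-1, n)) (Function('q')(n, T) = Add(2, Mul(-1, Add(n, Mul(-4, 1)))) = Add(2, Mul(-1, Add(n, -4))) = Add(2, Mul(-1, Add(-4, n))) = Add(2, Add(4, Mul(-1, n))) = Add(6, Mul(-1, n)))
d = Rational(1, 15) (d = Pow(15, -1) = Rational(1, 15) ≈ 0.066667)
v = Rational(15907, 3) (v = Add(4, Mul(255, Pow(Mul(Add(6, Mul(-1, 15)), Pow(-187, -1)), -1))) = Add(4, Mul(255, Pow(Mul(Add(6, -15), Rational(-1, 187)), -1))) = Add(4, Mul(255, Pow(Mul(-9, Rational(-1, 187)), -1))) = Add(4, Mul(255, Pow(Rational(9, 187), -1))) = Add(4, Mul(255, Rational(187, 9))) = Add(4, Rational(15895, 3)) = Rational(15907, 3) ≈ 5302.3)
Function('R')(B) = Add(Rational(15907, 3), B) (Function('R')(B) = Add(B, Rational(15907, 3)) = Add(Rational(15907, 3), B))
Mul(-1, Function('R')(d)) = Mul(-1, Add(Rational(15907, 3), Rational(1, 15))) = Mul(-1, Rational(26512, 5)) = Rational(-26512, 5)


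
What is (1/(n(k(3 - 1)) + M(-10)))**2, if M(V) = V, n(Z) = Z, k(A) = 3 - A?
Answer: 1/81 ≈ 0.012346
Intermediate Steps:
(1/(n(k(3 - 1)) + M(-10)))**2 = (1/((3 - (3 - 1)) - 10))**2 = (1/((3 - 1*2) - 10))**2 = (1/((3 - 2) - 10))**2 = (1/(1 - 10))**2 = (1/(-9))**2 = (-1/9)**2 = 1/81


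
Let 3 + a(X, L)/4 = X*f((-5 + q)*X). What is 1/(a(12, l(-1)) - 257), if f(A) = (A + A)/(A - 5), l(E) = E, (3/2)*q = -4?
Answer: -97/17261 ≈ -0.0056196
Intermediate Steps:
q = -8/3 (q = (⅔)*(-4) = -8/3 ≈ -2.6667)
f(A) = 2*A/(-5 + A) (f(A) = (2*A)/(-5 + A) = 2*A/(-5 + A))
a(X, L) = -12 - 184*X²/(3*(-5 - 23*X/3)) (a(X, L) = -12 + 4*(X*(2*((-5 - 8/3)*X)/(-5 + (-5 - 8/3)*X))) = -12 + 4*(X*(2*(-23*X/3)/(-5 - 23*X/3))) = -12 + 4*(X*(-46*X/(3*(-5 - 23*X/3)))) = -12 + 4*(-46*X²/(3*(-5 - 23*X/3))) = -12 - 184*X²/(3*(-5 - 23*X/3)))
1/(a(12, l(-1)) - 257) = 1/(4*(-45 - 69*12 + 46*12²)/(15 + 23*12) - 257) = 1/(4*(-45 - 828 + 46*144)/(15 + 276) - 257) = 1/(4*(-45 - 828 + 6624)/291 - 257) = 1/(4*(1/291)*5751 - 257) = 1/(7668/97 - 257) = 1/(-17261/97) = -97/17261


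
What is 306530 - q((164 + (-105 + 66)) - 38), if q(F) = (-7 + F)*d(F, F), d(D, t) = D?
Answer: 299570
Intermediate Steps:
q(F) = F*(-7 + F) (q(F) = (-7 + F)*F = F*(-7 + F))
306530 - q((164 + (-105 + 66)) - 38) = 306530 - ((164 + (-105 + 66)) - 38)*(-7 + ((164 + (-105 + 66)) - 38)) = 306530 - ((164 - 39) - 38)*(-7 + ((164 - 39) - 38)) = 306530 - (125 - 38)*(-7 + (125 - 38)) = 306530 - 87*(-7 + 87) = 306530 - 87*80 = 306530 - 1*6960 = 306530 - 6960 = 299570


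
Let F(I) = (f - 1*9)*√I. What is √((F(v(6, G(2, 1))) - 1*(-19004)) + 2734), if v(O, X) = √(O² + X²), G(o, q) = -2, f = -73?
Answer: √(21738 - 82*40^(¼)) ≈ 146.74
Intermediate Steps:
F(I) = -82*√I (F(I) = (-73 - 1*9)*√I = (-73 - 9)*√I = -82*√I)
√((F(v(6, G(2, 1))) - 1*(-19004)) + 2734) = √((-82*(6² + (-2)²)^(¼) - 1*(-19004)) + 2734) = √((-82*(36 + 4)^(¼) + 19004) + 2734) = √((-82*40^(¼) + 19004) + 2734) = √((-82*2^(¾)*5^(¼) + 19004) + 2734) = √((19004 - 82*2^(¾)*5^(¼)) + 2734) = √(21738 - 82*2^(¾)*5^(¼))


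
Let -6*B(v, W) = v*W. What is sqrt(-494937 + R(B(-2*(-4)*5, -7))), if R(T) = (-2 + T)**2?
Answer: I*sqrt(4436477)/3 ≈ 702.1*I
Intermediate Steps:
B(v, W) = -W*v/6 (B(v, W) = -v*W/6 = -W*v/6)
sqrt(-494937 + R(B(-2*(-4)*5, -7))) = sqrt(-494937 + (-2 - 1/6*(-7)*-2*(-4)*5)**2) = sqrt(-494937 + (-2 - 1/6*(-7)*8*5)**2) = sqrt(-494937 + (-2 - 1/6*(-7)*40)**2) = sqrt(-494937 + (-2 + 140/3)**2) = sqrt(-494937 + (134/3)**2) = sqrt(-494937 + 17956/9) = sqrt(-4436477/9) = I*sqrt(4436477)/3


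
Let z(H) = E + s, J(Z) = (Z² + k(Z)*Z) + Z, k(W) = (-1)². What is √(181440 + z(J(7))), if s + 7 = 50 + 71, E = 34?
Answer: 2*√45397 ≈ 426.13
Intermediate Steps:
k(W) = 1
s = 114 (s = -7 + (50 + 71) = -7 + 121 = 114)
J(Z) = Z² + 2*Z (J(Z) = (Z² + 1*Z) + Z = (Z² + Z) + Z = (Z + Z²) + Z = Z² + 2*Z)
z(H) = 148 (z(H) = 34 + 114 = 148)
√(181440 + z(J(7))) = √(181440 + 148) = √181588 = 2*√45397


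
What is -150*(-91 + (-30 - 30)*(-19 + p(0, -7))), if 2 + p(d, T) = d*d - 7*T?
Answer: 265650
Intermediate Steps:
p(d, T) = -2 + d**2 - 7*T (p(d, T) = -2 + (d*d - 7*T) = -2 + (d**2 - 7*T) = -2 + d**2 - 7*T)
-150*(-91 + (-30 - 30)*(-19 + p(0, -7))) = -150*(-91 + (-30 - 30)*(-19 + (-2 + 0**2 - 7*(-7)))) = -150*(-91 - 60*(-19 + (-2 + 0 + 49))) = -150*(-91 - 60*(-19 + 47)) = -150*(-91 - 60*28) = -150*(-91 - 1680) = -150*(-1771) = 265650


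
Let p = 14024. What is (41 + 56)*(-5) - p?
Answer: -14509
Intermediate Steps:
(41 + 56)*(-5) - p = (41 + 56)*(-5) - 1*14024 = 97*(-5) - 14024 = -485 - 14024 = -14509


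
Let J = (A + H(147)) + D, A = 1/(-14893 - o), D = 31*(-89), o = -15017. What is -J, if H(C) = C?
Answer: 323887/124 ≈ 2612.0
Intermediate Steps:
D = -2759
A = 1/124 (A = 1/(-14893 - 1*(-15017)) = 1/(-14893 + 15017) = 1/124 ≈ 0.0080645)
J = -323887/124 (J = (1/124 + 147) - 2759 = 18229/124 - 2759 = -323887/124 ≈ -2612.0)
-J = -1*(-323887/124) = 323887/124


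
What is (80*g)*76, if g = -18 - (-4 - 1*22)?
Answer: 48640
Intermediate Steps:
g = 8 (g = -18 - (-4 - 22) = -18 - 1*(-26) = -18 + 26 = 8)
(80*g)*76 = (80*8)*76 = 640*76 = 48640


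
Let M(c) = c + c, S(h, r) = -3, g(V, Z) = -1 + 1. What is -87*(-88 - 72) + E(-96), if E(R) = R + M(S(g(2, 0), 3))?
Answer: 13818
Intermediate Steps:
g(V, Z) = 0
M(c) = 2*c
E(R) = -6 + R (E(R) = R + 2*(-3) = R - 6 = -6 + R)
-87*(-88 - 72) + E(-96) = -87*(-88 - 72) + (-6 - 96) = -87*(-160) - 102 = 13920 - 102 = 13818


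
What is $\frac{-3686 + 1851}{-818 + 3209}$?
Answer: $- \frac{1835}{2391} \approx -0.76746$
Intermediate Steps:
$\frac{-3686 + 1851}{-818 + 3209} = - \frac{1835}{2391}$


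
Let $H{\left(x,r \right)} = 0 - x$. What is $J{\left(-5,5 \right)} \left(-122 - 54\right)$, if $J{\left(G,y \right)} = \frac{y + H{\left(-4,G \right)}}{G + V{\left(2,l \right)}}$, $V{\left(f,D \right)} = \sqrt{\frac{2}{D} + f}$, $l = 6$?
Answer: $\frac{5940}{17} + \frac{396 \sqrt{21}}{17} \approx 456.16$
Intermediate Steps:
$V{\left(f,D \right)} = \sqrt{f + \frac{2}{D}}$
$H{\left(x,r \right)} = - x$
$J{\left(G,y \right)} = \frac{4 + y}{G + \frac{\sqrt{21}}{3}}$ ($J{\left(G,y \right)} = \frac{y - -4}{G + \sqrt{2 + \frac{2}{6}}} = \frac{y + 4}{G + \sqrt{2 + 2 \cdot \frac{1}{6}}} = \frac{4 + y}{G + \sqrt{2 + \frac{1}{3}}} = \frac{4 + y}{G + \sqrt{\frac{7}{3}}} = \frac{4 + y}{G + \frac{\sqrt{21}}{3}}$)
$J{\left(-5,5 \right)} \left(-122 - 54\right) = \frac{3 \left(4 + 5\right)}{\sqrt{21} + 3 \left(-5\right)} \left(-122 - 54\right) = 3 \frac{1}{\sqrt{21} - 15} \cdot 9 \left(-176\right) = 3 \frac{1}{-15 + \sqrt{21}} \cdot 9 \left(-176\right) = \frac{27}{-15 + \sqrt{21}} \left(-176\right) = - \frac{4752}{-15 + \sqrt{21}}$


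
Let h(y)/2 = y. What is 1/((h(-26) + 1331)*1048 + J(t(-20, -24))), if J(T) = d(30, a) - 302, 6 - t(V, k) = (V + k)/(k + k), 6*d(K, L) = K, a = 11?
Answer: 1/1340095 ≈ 7.4622e-7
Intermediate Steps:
h(y) = 2*y
d(K, L) = K/6
t(V, k) = 6 - (V + k)/(2*k) (t(V, k) = 6 - (V + k)/(k + k) = 6 - (V + k)/(2*k))
J(T) = -297 (J(T) = (⅙)*30 - 302 = 5 - 302 = -297)
1/((h(-26) + 1331)*1048 + J(t(-20, -24))) = 1/((2*(-26) + 1331)*1048 - 297) = 1/((-52 + 1331)*1048 - 297) = 1/(1279*1048 - 297) = 1/(1340392 - 297) = 1/1340095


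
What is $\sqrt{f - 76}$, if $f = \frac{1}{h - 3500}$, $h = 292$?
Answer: $\frac{i \sqrt{195534818}}{1604} \approx 8.7178 i$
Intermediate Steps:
$f = - \frac{1}{3208}$ ($f = \frac{1}{292 - 3500} = \frac{1}{-3208} = - \frac{1}{3208} \approx -0.00031172$)
$\sqrt{f - 76} = \sqrt{- \frac{1}{3208} - 76} = \sqrt{- \frac{243809}{3208}} = \frac{i \sqrt{195534818}}{1604}$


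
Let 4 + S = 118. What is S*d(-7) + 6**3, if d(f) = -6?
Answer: -468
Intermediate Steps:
S = 114 (S = -4 + 118 = 114)
S*d(-7) + 6**3 = 114*(-6) + 6**3 = -684 + 216 = -468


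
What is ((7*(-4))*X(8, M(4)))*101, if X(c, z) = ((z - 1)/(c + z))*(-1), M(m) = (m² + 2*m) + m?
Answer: 2121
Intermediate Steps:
M(m) = m² + 3*m
X(c, z) = -(-1 + z)/(c + z) (X(c, z) = ((-1 + z)/(c + z))*(-1) = -(-1 + z)/(c + z))
((7*(-4))*X(8, M(4)))*101 = ((7*(-4))*((1 - 4*(3 + 4))/(8 + 4*(3 + 4))))*101 = -28*(1 - 4*7)/(8 + 4*7)*101 = -28*(1 - 1*28)/(8 + 28)*101 = -28*(1 - 28)/36*101 = -7*(-27)/9*101 = -28*(-¾)*101 = 21*101 = 2121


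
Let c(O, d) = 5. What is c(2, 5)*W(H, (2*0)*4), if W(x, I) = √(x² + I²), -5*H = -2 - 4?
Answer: 6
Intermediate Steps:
H = 6/5 (H = -(-2 - 4)/5 = -⅕*(-6) = 6/5 ≈ 1.2000)
W(x, I) = √(I² + x²)
c(2, 5)*W(H, (2*0)*4) = 5*√(((2*0)*4)² + (6/5)²) = 5*√((0*4)² + 36/25) = 5*√(0² + 36/25) = 5*√(0 + 36/25) = 5*√(36/25) = 5*(6/5) = 6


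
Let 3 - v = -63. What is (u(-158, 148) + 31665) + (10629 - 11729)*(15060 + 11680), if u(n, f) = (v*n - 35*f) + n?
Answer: -29398101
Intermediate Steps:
v = 66 (v = 3 - 1*(-63) = 3 + 63 = 66)
u(n, f) = -35*f + 67*n (u(n, f) = (66*n - 35*f) + n = (-35*f + 66*n) + n = -35*f + 67*n)
(u(-158, 148) + 31665) + (10629 - 11729)*(15060 + 11680) = ((-35*148 + 67*(-158)) + 31665) + (10629 - 11729)*(15060 + 11680) = ((-5180 - 10586) + 31665) - 1100*26740 = (-15766 + 31665) - 29414000 = 15899 - 29414000 = -29398101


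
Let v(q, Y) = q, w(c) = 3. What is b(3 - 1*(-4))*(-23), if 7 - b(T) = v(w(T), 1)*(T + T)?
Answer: 805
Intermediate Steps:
b(T) = 7 - 6*T (b(T) = 7 - 3*(T + T) = 7 - 3*2*T = 7 - 6*T)
b(3 - 1*(-4))*(-23) = (7 - 6*(3 - 1*(-4)))*(-23) = (7 - 6*(3 + 4))*(-23) = (7 - 6*7)*(-23) = (7 - 42)*(-23) = -35*(-23) = 805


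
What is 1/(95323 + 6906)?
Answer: 1/102229 ≈ 9.7820e-6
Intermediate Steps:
1/(95323 + 6906) = 1/102229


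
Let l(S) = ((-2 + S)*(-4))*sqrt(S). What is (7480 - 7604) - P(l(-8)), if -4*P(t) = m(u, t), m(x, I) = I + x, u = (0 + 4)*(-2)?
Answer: -126 + 20*I*sqrt(2) ≈ -126.0 + 28.284*I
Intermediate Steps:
l(S) = sqrt(S)*(8 - 4*S) (l(S) = (8 - 4*S)*sqrt(S) = sqrt(S)*(8 - 4*S))
u = -8 (u = 4*(-2) = -8)
P(t) = 2 - t/4 (P(t) = -(t - 8)/4 = -(-8 + t)/4 = 2 - t/4)
(7480 - 7604) - P(l(-8)) = (7480 - 7604) - (2 - sqrt(-8)*(2 - 1*(-8))) = -124 - (2 - 2*I*sqrt(2)*(2 + 8)) = -124 - (2 - 2*I*sqrt(2)*10) = -124 - (2 - 20*I*sqrt(2)) = -124 + (-2 + 20*I*sqrt(2)) = -126 + 20*I*sqrt(2)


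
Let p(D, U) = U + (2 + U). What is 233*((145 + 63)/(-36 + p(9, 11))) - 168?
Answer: -12620/3 ≈ -4206.7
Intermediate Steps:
p(D, U) = 2 + 2*U
233*((145 + 63)/(-36 + p(9, 11))) - 168 = 233*((145 + 63)/(-36 + (2 + 2*11))) - 168 = 233*(208/(-36 + (2 + 22))) - 168 = 233*(208/(-36 + 24)) - 168 = 233*(208/(-12)) - 168 = 233*(208*(-1/12)) - 168 = 233*(-52/3) - 168 = -12116/3 - 168 = -12620/3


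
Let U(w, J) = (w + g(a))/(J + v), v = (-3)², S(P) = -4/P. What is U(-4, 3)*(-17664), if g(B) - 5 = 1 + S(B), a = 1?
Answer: 2944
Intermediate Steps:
g(B) = 6 - 4/B (g(B) = 5 + (1 - 4/B) = 6 - 4/B)
v = 9
U(w, J) = (2 + w)/(9 + J) (U(w, J) = (w + (6 - 4/1))/(J + 9) = (w + (6 - 4*1))/(9 + J) = (w + (6 - 4))/(9 + J) = (w + 2)/(9 + J) = (2 + w)/(9 + J))
U(-4, 3)*(-17664) = ((2 - 4)/(9 + 3))*(-17664) = (-2/12)*(-17664) = ((1/12)*(-2))*(-17664) = -⅙*(-17664) = 2944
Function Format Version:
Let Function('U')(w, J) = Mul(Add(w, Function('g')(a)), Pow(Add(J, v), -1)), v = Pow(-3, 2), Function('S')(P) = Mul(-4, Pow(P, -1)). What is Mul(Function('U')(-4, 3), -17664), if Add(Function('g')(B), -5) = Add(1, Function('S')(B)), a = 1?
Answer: 2944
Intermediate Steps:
Function('g')(B) = Add(6, Mul(-4, Pow(B, -1))) (Function('g')(B) = Add(5, Add(1, Mul(-4, Pow(B, -1)))) = Add(6, Mul(-4, Pow(B, -1))))
v = 9
Function('U')(w, J) = Mul(Pow(Add(9, J), -1), Add(2, w)) (Function('U')(w, J) = Mul(Add(w, Add(6, Mul(-4, Pow(1, -1)))), Pow(Add(J, 9), -1)) = Mul(Add(w, Add(6, Mul(-4, 1))), Pow(Add(9, J), -1)) = Mul(Add(w, Add(6, -4)), Pow(Add(9, J), -1)) = Mul(Add(w, 2), Pow(Add(9, J), -1)) = Mul(Add(2, w), Pow(Add(9, J), -1)) = Mul(Pow(Add(9, J), -1), Add(2, w)))
Mul(Function('U')(-4, 3), -17664) = Mul(Mul(Pow(Add(9, 3), -1), Add(2, -4)), -17664) = Mul(Mul(Pow(12, -1), -2), -17664) = Mul(Mul(Rational(1, 12), -2), -17664) = Mul(Rational(-1, 6), -17664) = 2944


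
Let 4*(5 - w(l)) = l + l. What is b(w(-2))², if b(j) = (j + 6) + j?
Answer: 324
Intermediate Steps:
w(l) = 5 - l/2 (w(l) = 5 - (l + l)/4 = 5 - l/2)
b(j) = 6 + 2*j (b(j) = (6 + j) + j = 6 + 2*j)
b(w(-2))² = (6 + 2*(5 - ½*(-2)))² = (6 + 2*(5 + 1))² = (6 + 2*6)² = (6 + 12)² = 18² = 324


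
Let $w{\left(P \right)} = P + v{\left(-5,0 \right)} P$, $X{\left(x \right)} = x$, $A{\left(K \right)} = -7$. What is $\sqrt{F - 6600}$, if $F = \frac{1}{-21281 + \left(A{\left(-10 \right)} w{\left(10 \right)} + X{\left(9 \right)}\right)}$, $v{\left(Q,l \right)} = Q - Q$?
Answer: $\frac{i \sqrt{3006174383742}}{21342} \approx 81.24 i$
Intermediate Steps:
$v{\left(Q,l \right)} = 0$
$w{\left(P \right)} = P$ ($w{\left(P \right)} = P + 0 P = P + 0 = P$)
$F = - \frac{1}{21342}$ ($F = \frac{1}{-21281 + \left(\left(-7\right) 10 + 9\right)} = \frac{1}{-21281 + \left(-70 + 9\right)} = \frac{1}{-21281 - 61} = \frac{1}{-21342} = - \frac{1}{21342} \approx -4.6856 \cdot 10^{-5}$)
$\sqrt{F - 6600} = \sqrt{- \frac{1}{21342} - 6600} = \sqrt{- \frac{140857201}{21342}} = \frac{i \sqrt{3006174383742}}{21342}$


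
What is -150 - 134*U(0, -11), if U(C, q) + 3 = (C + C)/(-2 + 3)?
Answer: 252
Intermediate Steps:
U(C, q) = -3 + 2*C (U(C, q) = -3 + (C + C)/(-2 + 3) = -3 + (2*C)/1 = -3 + (2*C)*1 = -3 + 2*C)
-150 - 134*U(0, -11) = -150 - 134*(-3 + 2*0) = -150 - 134*(-3 + 0) = -150 - 134*(-3) = -150 + 402 = 252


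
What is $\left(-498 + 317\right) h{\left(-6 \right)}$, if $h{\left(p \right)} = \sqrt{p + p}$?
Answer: $- 362 i \sqrt{3} \approx - 627.0 i$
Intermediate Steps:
$h{\left(p \right)} = \sqrt{2} \sqrt{p}$ ($h{\left(p \right)} = \sqrt{2 p} = \sqrt{2} \sqrt{p}$)
$\left(-498 + 317\right) h{\left(-6 \right)} = \left(-498 + 317\right) \sqrt{2} \sqrt{-6} = - 181 \sqrt{2} i \sqrt{6} = - 181 \cdot 2 i \sqrt{3} = - 362 i \sqrt{3}$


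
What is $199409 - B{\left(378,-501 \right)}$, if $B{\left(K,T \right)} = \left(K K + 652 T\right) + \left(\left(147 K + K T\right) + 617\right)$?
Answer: $516372$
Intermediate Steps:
$B{\left(K,T \right)} = 617 + K^{2} + 147 K + 652 T + K T$ ($B{\left(K,T \right)} = \left(K^{2} + 652 T\right) + \left(617 + 147 K + K T\right) = 617 + K^{2} + 147 K + 652 T + K T$)
$199409 - B{\left(378,-501 \right)} = 199409 - \left(617 + 378^{2} + 147 \cdot 378 + 652 \left(-501\right) + 378 \left(-501\right)\right) = 199409 - \left(617 + 142884 + 55566 - 326652 - 189378\right) = 199409 - -316963 = 199409 + 316963 = 516372$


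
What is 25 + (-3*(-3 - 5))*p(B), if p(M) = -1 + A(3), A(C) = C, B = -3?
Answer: 73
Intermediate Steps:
p(M) = 2 (p(M) = -1 + 3 = 2)
25 + (-3*(-3 - 5))*p(B) = 25 - 3*(-3 - 5)*2 = 25 - 3*(-8)*2 = 25 + 24*2 = 25 + 48 = 73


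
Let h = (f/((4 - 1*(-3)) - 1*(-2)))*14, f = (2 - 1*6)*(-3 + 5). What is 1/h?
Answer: -9/112 ≈ -0.080357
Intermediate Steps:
f = -8 (f = (2 - 6)*2 = -4*2 = -8)
h = -112/9 (h = (-8/((4 - 1*(-3)) - 1*(-2)))*14 = (-8/((4 + 3) + 2))*14 = (-8/(7 + 2))*14 = (-8/9)*14 = ((⅑)*(-8))*14 = -8/9*14 = -112/9 ≈ -12.444)
1/h = 1/(-112/9) = -9/112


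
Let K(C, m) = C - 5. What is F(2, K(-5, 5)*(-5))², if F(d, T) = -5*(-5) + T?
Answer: 5625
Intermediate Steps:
K(C, m) = -5 + C
F(d, T) = 25 + T
F(2, K(-5, 5)*(-5))² = (25 + (-5 - 5)*(-5))² = (25 - 10*(-5))² = (25 + 50)² = 75² = 5625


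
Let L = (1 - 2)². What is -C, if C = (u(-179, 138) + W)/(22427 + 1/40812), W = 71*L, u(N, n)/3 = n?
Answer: -3958764/183058145 ≈ -0.021626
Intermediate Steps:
L = 1 (L = (-1)² = 1)
u(N, n) = 3*n
W = 71 (W = 71*1 = 71)
C = 3958764/183058145 (C = (3*138 + 71)/(22427 + 1/40812) = (414 + 71)/(22427 + 1/40812) = 485/(915290725/40812) = 485*(40812/915290725) = 3958764/183058145 ≈ 0.021626)
-C = -1*3958764/183058145 = -3958764/183058145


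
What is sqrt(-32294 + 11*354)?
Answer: 20*I*sqrt(71) ≈ 168.52*I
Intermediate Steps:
sqrt(-32294 + 11*354) = sqrt(-32294 + 3894) = sqrt(-28400) = 20*I*sqrt(71)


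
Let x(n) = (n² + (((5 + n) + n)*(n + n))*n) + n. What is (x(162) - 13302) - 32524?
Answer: 17249132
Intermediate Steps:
x(n) = n + n² + 2*n²*(5 + 2*n) (x(n) = (n² + ((5 + 2*n)*(2*n))*n) + n = (n² + (2*n*(5 + 2*n))*n) + n = (n² + 2*n²*(5 + 2*n)) + n = n + n² + 2*n²*(5 + 2*n))
(x(162) - 13302) - 32524 = (162*(1 + 4*162² + 11*162) - 13302) - 32524 = (162*(1 + 4*26244 + 1782) - 13302) - 32524 = (162*(1 + 104976 + 1782) - 13302) - 32524 = (162*106759 - 13302) - 32524 = (17294958 - 13302) - 32524 = 17281656 - 32524 = 17249132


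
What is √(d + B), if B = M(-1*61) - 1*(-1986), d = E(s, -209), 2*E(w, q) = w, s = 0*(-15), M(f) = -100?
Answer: √1886 ≈ 43.428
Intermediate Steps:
s = 0
E(w, q) = w/2
d = 0 (d = (½)*0 = 0)
B = 1886 (B = -100 - 1*(-1986) = -100 + 1986 = 1886)
√(d + B) = √(0 + 1886) = √1886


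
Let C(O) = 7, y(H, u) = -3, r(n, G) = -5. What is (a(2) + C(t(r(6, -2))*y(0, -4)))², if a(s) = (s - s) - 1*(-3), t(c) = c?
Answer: 100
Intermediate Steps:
a(s) = 3 (a(s) = 0 + 3 = 3)
(a(2) + C(t(r(6, -2))*y(0, -4)))² = (3 + 7)² = 10² = 100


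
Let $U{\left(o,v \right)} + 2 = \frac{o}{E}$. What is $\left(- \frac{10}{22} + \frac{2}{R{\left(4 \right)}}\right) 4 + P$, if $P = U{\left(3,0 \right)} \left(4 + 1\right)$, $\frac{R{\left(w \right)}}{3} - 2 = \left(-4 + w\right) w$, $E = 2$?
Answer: $- \frac{197}{66} \approx -2.9848$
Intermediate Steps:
$U{\left(o,v \right)} = -2 + \frac{o}{2}$
$R{\left(w \right)} = 6 + 3 w \left(-4 + w\right)$ ($R{\left(w \right)} = 6 + 3 \left(-4 + w\right) w = 6 + 3 w \left(-4 + w\right)$)
$P = - \frac{5}{2}$ ($P = \left(-2 + \frac{1}{2} \cdot 3\right) \left(4 + 1\right) = \left(-2 + \frac{3}{2}\right) 5 = \left(- \frac{1}{2}\right) 5 = - \frac{5}{2} \approx -2.5$)
$\left(- \frac{10}{22} + \frac{2}{R{\left(4 \right)}}\right) 4 + P = \left(- \frac{10}{22} + \frac{2}{6 - 48 + 3 \cdot 4^{2}}\right) 4 - \frac{5}{2} = \left(\left(-10\right) \frac{1}{22} + \frac{2}{6 - 48 + 3 \cdot 16}\right) 4 - \frac{5}{2} = \left(- \frac{5}{11} + \frac{2}{6 - 48 + 48}\right) 4 - \frac{5}{2} = \left(- \frac{5}{11} + \frac{2}{6}\right) 4 - \frac{5}{2} = \left(- \frac{5}{11} + 2 \cdot \frac{1}{6}\right) 4 - \frac{5}{2} = \left(- \frac{5}{11} + \frac{1}{3}\right) 4 - \frac{5}{2} = \left(- \frac{4}{33}\right) 4 - \frac{5}{2} = - \frac{16}{33} - \frac{5}{2} = - \frac{197}{66}$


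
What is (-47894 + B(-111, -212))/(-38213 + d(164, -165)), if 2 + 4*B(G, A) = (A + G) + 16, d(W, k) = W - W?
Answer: 191885/152852 ≈ 1.2554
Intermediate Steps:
d(W, k) = 0
B(G, A) = 7/2 + A/4 + G/4 (B(G, A) = -1/2 + ((A + G) + 16)/4 = -1/2 + (16 + A + G)/4 = -1/2 + (4 + A/4 + G/4) = 7/2 + A/4 + G/4)
(-47894 + B(-111, -212))/(-38213 + d(164, -165)) = (-47894 + (7/2 + (1/4)*(-212) + (1/4)*(-111)))/(-38213 + 0) = (-47894 + (7/2 - 53 - 111/4))/(-38213) = (-47894 - 309/4)*(-1/38213) = -191885/4*(-1/38213) = 191885/152852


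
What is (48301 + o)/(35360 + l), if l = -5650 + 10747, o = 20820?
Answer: 69121/40457 ≈ 1.7085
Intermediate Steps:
l = 5097
(48301 + o)/(35360 + l) = (48301 + 20820)/(35360 + 5097) = 69121/40457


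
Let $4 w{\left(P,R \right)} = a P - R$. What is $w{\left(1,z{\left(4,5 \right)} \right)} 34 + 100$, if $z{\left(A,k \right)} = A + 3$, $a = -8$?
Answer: $- \frac{55}{2} \approx -27.5$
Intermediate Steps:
$z{\left(A,k \right)} = 3 + A$
$w{\left(P,R \right)} = - 2 P - \frac{R}{4}$ ($w{\left(P,R \right)} = \frac{- 8 P - R}{4} = \frac{- R - 8 P}{4} = - 2 P - \frac{R}{4}$)
$w{\left(1,z{\left(4,5 \right)} \right)} 34 + 100 = \left(\left(-2\right) 1 - \frac{3 + 4}{4}\right) 34 + 100 = \left(-2 - \frac{7}{4}\right) 34 + 100 = \left(- \frac{15}{4}\right) 34 + 100 = - \frac{255}{2} + 100 = - \frac{55}{2}$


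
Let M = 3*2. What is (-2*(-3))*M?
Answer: 36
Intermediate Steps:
M = 6
(-2*(-3))*M = -2*(-3)*6 = 6*6 = 36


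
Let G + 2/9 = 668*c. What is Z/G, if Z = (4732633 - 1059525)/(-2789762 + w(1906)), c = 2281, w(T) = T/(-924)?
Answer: -694217412/803398402914995 ≈ -8.6410e-7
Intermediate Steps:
w(T) = -T/924 (w(T) = T*(-1/924) = -T/924)
Z = -1696975896/1288870997 (Z = (4732633 - 1059525)/(-2789762 - 1/924*1906) = 3673108/(-2789762 - 953/462) = 3673108/(-1288870997/462) = 3673108*(-462/1288870997) = -1696975896/1288870997 ≈ -1.3166)
G = 13713370/9 (G = -2/9 + 668*2281 = -2/9 + 1523708 = 13713370/9 ≈ 1.5237e+6)
Z/G = -1696975896/(1288870997*13713370/9) = -1696975896/1288870997*9/13713370 = -694217412/803398402914995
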